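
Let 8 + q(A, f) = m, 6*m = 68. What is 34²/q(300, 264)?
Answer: 1734/5 ≈ 346.80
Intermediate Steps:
m = 34/3 (m = (⅙)*68 = 34/3 ≈ 11.333)
q(A, f) = 10/3 (q(A, f) = -8 + 34/3 = 10/3)
34²/q(300, 264) = 34²/(10/3) = 1156*(3/10) = 1734/5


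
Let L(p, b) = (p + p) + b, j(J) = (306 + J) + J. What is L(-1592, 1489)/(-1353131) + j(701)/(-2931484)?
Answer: 664429408/991670469101 ≈ 0.00067001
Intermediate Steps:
j(J) = 306 + 2*J
L(p, b) = b + 2*p (L(p, b) = 2*p + b = b + 2*p)
L(-1592, 1489)/(-1353131) + j(701)/(-2931484) = (1489 + 2*(-1592))/(-1353131) + (306 + 2*701)/(-2931484) = (1489 - 3184)*(-1/1353131) + (306 + 1402)*(-1/2931484) = -1695*(-1/1353131) + 1708*(-1/2931484) = 1695/1353131 - 427/732871 = 664429408/991670469101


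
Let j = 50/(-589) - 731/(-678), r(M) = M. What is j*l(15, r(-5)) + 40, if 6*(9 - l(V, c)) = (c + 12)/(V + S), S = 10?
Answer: 2928765037/59901300 ≈ 48.893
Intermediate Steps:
j = 396659/399342 (j = 50*(-1/589) - 731*(-1/678) = -50/589 + 731/678 = 396659/399342 ≈ 0.99328)
l(V, c) = 9 - (12 + c)/(6*(10 + V)) (l(V, c) = 9 - (c + 12)/(6*(V + 10)) = 9 - (12 + c)/(6*(10 + V)))
j*l(15, r(-5)) + 40 = 396659*((528 - 1*(-5) + 54*15)/(6*(10 + 15)))/399342 + 40 = 396659*((1/6)*(528 + 5 + 810)/25)/399342 + 40 = 396659*((1/6)*(1/25)*1343)/399342 + 40 = (396659/399342)*(1343/150) + 40 = 532713037/59901300 + 40 = 2928765037/59901300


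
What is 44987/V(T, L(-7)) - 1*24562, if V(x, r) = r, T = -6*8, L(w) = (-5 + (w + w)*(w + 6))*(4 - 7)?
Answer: -708161/27 ≈ -26228.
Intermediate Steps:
L(w) = 15 - 6*w*(6 + w) (L(w) = (-5 + (2*w)*(6 + w))*(-3) = (-5 + 2*w*(6 + w))*(-3) = 15 - 6*w*(6 + w))
T = -48
44987/V(T, L(-7)) - 1*24562 = 44987/(15 - 36*(-7) - 6*(-7)**2) - 1*24562 = 44987/(15 + 252 - 6*49) - 24562 = 44987/(15 + 252 - 294) - 24562 = 44987/(-27) - 24562 = 44987*(-1/27) - 24562 = -44987/27 - 24562 = -708161/27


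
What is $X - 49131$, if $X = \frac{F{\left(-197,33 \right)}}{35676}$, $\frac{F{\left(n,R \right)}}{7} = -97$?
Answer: $- \frac{1752798235}{35676} \approx -49131.0$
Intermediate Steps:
$F{\left(n,R \right)} = -679$ ($F{\left(n,R \right)} = 7 \left(-97\right) = -679$)
$X = - \frac{679}{35676} \approx -0.019032$
$X - 49131 = - \frac{679}{35676} - 49131 = - \frac{1752798235}{35676}$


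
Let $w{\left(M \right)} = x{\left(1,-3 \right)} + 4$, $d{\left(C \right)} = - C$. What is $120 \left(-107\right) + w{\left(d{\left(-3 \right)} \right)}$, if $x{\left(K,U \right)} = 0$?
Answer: $-12836$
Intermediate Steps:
$w{\left(M \right)} = 4$ ($w{\left(M \right)} = 0 + 4 = 4$)
$120 \left(-107\right) + w{\left(d{\left(-3 \right)} \right)} = 120 \left(-107\right) + 4 = -12840 + 4 = -12836$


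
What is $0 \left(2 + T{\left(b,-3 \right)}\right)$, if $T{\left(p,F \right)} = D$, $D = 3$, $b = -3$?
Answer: $0$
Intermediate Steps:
$T{\left(p,F \right)} = 3$
$0 \left(2 + T{\left(b,-3 \right)}\right) = 0 \left(2 + 3\right) = 0 \cdot 5 = 0$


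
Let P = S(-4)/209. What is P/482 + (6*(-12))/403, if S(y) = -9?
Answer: -7256763/40597414 ≈ -0.17875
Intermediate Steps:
P = -9/209 ≈ -0.043062
P/482 + (6*(-12))/403 = -9/209/482 + (6*(-12))/403 = -9/209*1/482 - 72*1/403 = -9/100738 - 72/403 = -7256763/40597414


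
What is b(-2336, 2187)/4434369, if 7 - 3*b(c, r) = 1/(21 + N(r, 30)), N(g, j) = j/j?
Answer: 17/32518706 ≈ 5.2278e-7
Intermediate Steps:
N(g, j) = 1
b(c, r) = 51/22 (b(c, r) = 7/3 - 1/(3*(21 + 1)) = 7/3 - 1/3/22 = 7/3 - 1/3*1/22 = 7/3 - 1/66 = 51/22)
b(-2336, 2187)/4434369 = (51/22)/4434369 = (51/22)*(1/4434369) = 17/32518706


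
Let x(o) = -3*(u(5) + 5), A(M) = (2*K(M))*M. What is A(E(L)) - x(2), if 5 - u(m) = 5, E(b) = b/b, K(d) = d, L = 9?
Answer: 17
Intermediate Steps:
E(b) = 1
u(m) = 0 (u(m) = 5 - 1*5 = 5 - 5 = 0)
A(M) = 2*M² (A(M) = (2*M)*M = 2*M²)
x(o) = -15 (x(o) = -3*(0 + 5) = -3*5 = -15)
A(E(L)) - x(2) = 2*1² - 1*(-15) = 2*1 + 15 = 2 + 15 = 17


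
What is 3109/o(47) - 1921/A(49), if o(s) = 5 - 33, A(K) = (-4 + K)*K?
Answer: -987019/8820 ≈ -111.91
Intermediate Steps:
A(K) = K*(-4 + K)
o(s) = -28
3109/o(47) - 1921/A(49) = 3109/(-28) - 1921*1/(49*(-4 + 49)) = 3109*(-1/28) - 1921/(49*45) = -3109/28 - 1921/2205 = -987019/8820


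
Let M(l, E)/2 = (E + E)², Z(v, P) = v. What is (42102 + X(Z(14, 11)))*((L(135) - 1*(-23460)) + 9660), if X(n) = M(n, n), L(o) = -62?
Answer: 1443642860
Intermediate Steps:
M(l, E) = 8*E² (M(l, E) = 2*(E + E)² = 2*(2*E)² = 2*(4*E²) = 8*E²)
X(n) = 8*n²
(42102 + X(Z(14, 11)))*((L(135) - 1*(-23460)) + 9660) = (42102 + 8*14²)*((-62 - 1*(-23460)) + 9660) = (42102 + 8*196)*((-62 + 23460) + 9660) = (42102 + 1568)*(23398 + 9660) = 43670*33058 = 1443642860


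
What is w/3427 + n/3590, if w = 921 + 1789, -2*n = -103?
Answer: 19810781/24605860 ≈ 0.80512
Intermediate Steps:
n = 103/2 (n = -1/2*(-103) = 103/2 ≈ 51.500)
w = 2710
w/3427 + n/3590 = 2710/3427 + (103/2)/3590 = 2710*(1/3427) + (103/2)*(1/3590) = 2710/3427 + 103/7180 = 19810781/24605860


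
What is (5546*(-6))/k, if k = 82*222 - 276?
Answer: -2773/1494 ≈ -1.8561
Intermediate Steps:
k = 17928 (k = 18204 - 276 = 17928)
(5546*(-6))/k = (5546*(-6))/17928 = -33276*1/17928 = -2773/1494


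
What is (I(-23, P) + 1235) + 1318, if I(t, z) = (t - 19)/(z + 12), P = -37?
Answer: 63867/25 ≈ 2554.7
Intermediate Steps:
I(t, z) = (-19 + t)/(12 + z)
(I(-23, P) + 1235) + 1318 = ((-19 - 23)/(12 - 37) + 1235) + 1318 = (-42/(-25) + 1235) + 1318 = (-1/25*(-42) + 1235) + 1318 = (42/25 + 1235) + 1318 = 30917/25 + 1318 = 63867/25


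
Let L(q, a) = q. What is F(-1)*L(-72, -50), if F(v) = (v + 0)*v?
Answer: -72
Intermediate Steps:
F(v) = v² (F(v) = v*v = v²)
F(-1)*L(-72, -50) = (-1)²*(-72) = 1*(-72) = -72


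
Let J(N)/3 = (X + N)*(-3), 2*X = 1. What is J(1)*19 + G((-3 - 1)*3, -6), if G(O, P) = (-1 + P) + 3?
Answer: -521/2 ≈ -260.50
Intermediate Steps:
X = ½ (X = (½)*1 = ½ ≈ 0.50000)
J(N) = -9/2 - 9*N (J(N) = 3*((½ + N)*(-3)) = 3*(-3/2 - 3*N) = -9/2 - 9*N)
G(O, P) = 2 + P
J(1)*19 + G((-3 - 1)*3, -6) = (-9/2 - 9*1)*19 + (2 - 6) = (-9/2 - 9)*19 - 4 = -27/2*19 - 4 = -513/2 - 4 = -521/2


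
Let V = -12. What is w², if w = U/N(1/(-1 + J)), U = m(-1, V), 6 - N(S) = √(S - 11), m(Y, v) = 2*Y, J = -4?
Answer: 25/(15 - I*√70)² ≈ 0.044527 + 0.072105*I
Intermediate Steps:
N(S) = 6 - √(-11 + S) (N(S) = 6 - √(S - 11) = 6 - √(-11 + S))
U = -2 (U = 2*(-1) = -2)
w = -2/(6 - 2*I*√70/5) (w = -2/(6 - √(-11 + 1/(-1 - 4))) = -2/(6 - √(-11 + 1/(-5))) = -2/(6 - √(-11 - ⅕)) = -2/(6 - √(-56/5)) = -2/(6 - 2*I*√70/5) ≈ -0.25424 - 0.14181*I)
w² = (-15/59 - I*√70/59)²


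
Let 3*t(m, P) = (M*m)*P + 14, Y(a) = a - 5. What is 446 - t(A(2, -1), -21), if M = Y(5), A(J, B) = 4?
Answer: 1324/3 ≈ 441.33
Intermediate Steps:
Y(a) = -5 + a
M = 0 (M = -5 + 5 = 0)
t(m, P) = 14/3 (t(m, P) = ((0*m)*P + 14)/3 = (0*P + 14)/3 = (0 + 14)/3 = (⅓)*14 = 14/3)
446 - t(A(2, -1), -21) = 446 - 1*14/3 = 446 - 14/3 = 1324/3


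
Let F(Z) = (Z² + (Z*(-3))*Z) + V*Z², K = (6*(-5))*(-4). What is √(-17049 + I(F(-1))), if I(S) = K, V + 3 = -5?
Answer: 9*I*√209 ≈ 130.11*I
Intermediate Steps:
V = -8 (V = -3 - 5 = -8)
K = 120 (K = -30*(-4) = 120)
F(Z) = -10*Z² (F(Z) = (Z² + (Z*(-3))*Z) - 8*Z² = (Z² + (-3*Z)*Z) - 8*Z² = (Z² - 3*Z²) - 8*Z² = -2*Z² - 8*Z² = -10*Z²)
I(S) = 120
√(-17049 + I(F(-1))) = √(-17049 + 120) = √(-16929) = 9*I*√209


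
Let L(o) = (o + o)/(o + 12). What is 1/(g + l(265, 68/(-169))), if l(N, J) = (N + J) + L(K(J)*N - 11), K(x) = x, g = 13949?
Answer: 3016819/42886570500 ≈ 7.0344e-5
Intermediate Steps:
L(o) = 2*o/(12 + o) (L(o) = (2*o)/(12 + o) = 2*o/(12 + o))
l(N, J) = J + N + 2*(-11 + J*N)/(1 + J*N) (l(N, J) = (N + J) + 2*(J*N - 11)/(12 + (J*N - 11)) = (J + N) + 2*(-11 + J*N)/(12 + (-11 + J*N)) = (J + N) + 2*(-11 + J*N)/(1 + J*N) = J + N + 2*(-11 + J*N)/(1 + J*N))
1/(g + l(265, 68/(-169))) = 1/(13949 + (-22 + (1 + (68/(-169))*265)*(68/(-169) + 265) + 2*(68/(-169))*265)/(1 + (68/(-169))*265)) = 1/(13949 + (-22 + (1 + (68*(-1/169))*265)*(68*(-1/169) + 265) + 2*(68*(-1/169))*265)/(1 + (68*(-1/169))*265)) = 1/(13949 + (-22 + (1 - 68/169*265)*(-68/169 + 265) + 2*(-68/169)*265)/(1 - 68/169*265)) = 1/(13949 + (-22 + (1 - 18020/169)*(44717/169) - 36040/169)/(1 - 18020/169)) = 1/(13949 + (-22 - 17851/169*44717/169 - 36040/169)/(-17851/169)) = 1/(13949 - 169*(-22 - 798243167/28561 - 36040/169)/17851) = 1/(13949 - 169/17851*(-804962269/28561)) = 1/(13949 + 804962269/3016819) = 1/(42886570500/3016819) = 3016819/42886570500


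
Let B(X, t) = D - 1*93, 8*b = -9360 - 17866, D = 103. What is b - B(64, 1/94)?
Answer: -13653/4 ≈ -3413.3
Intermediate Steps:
b = -13613/4 (b = (-9360 - 17866)/8 = (1/8)*(-27226) = -13613/4 ≈ -3403.3)
B(X, t) = 10 (B(X, t) = 103 - 1*93 = 103 - 93 = 10)
b - B(64, 1/94) = -13613/4 - 1*10 = -13613/4 - 10 = -13653/4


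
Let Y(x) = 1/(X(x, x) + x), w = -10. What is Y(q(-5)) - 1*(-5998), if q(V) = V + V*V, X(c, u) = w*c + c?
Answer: 959679/160 ≈ 5998.0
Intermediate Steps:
X(c, u) = -9*c (X(c, u) = -10*c + c = -9*c)
q(V) = V + V²
Y(x) = -1/(8*x) (Y(x) = 1/(-9*x + x) = 1/(-8*x) = -1/(8*x))
Y(q(-5)) - 1*(-5998) = -(-1/(5*(1 - 5)))/8 - 1*(-5998) = -1/(8*((-5*(-4)))) + 5998 = -⅛/20 + 5998 = -⅛*1/20 + 5998 = -1/160 + 5998 = 959679/160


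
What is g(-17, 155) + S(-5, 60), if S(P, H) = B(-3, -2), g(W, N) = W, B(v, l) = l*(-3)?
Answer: -11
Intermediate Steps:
B(v, l) = -3*l
S(P, H) = 6 (S(P, H) = -3*(-2) = 6)
g(-17, 155) + S(-5, 60) = -17 + 6 = -11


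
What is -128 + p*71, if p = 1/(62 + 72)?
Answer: -17081/134 ≈ -127.47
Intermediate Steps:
p = 1/134 ≈ 0.0074627
-128 + p*71 = -128 + (1/134)*71 = -128 + 71/134 = -17081/134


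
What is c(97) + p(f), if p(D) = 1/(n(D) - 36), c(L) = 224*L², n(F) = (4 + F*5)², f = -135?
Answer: 948859261281/450205 ≈ 2.1076e+6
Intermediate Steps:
n(F) = (4 + 5*F)²
p(D) = 1/(-36 + (4 + 5*D)²) (p(D) = 1/((4 + 5*D)² - 36) = 1/(-36 + (4 + 5*D)²))
c(97) + p(f) = 224*97² + 1/(-36 + (4 + 5*(-135))²) = 224*9409 + 1/(-36 + (4 - 675)²) = 2107616 + 1/(-36 + (-671)²) = 2107616 + 1/(-36 + 450241) = 2107616 + 1/450205 = 948859261281/450205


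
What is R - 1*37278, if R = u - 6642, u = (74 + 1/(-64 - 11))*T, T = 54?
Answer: -998118/25 ≈ -39925.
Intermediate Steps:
u = 99882/25 (u = (74 + 1/(-64 - 11))*54 = (74 + 1/(-75))*54 = (74 - 1/75)*54 = (5549/75)*54 = 99882/25 ≈ 3995.3)
R = -66168/25 (R = 99882/25 - 6642 = -66168/25 ≈ -2646.7)
R - 1*37278 = -66168/25 - 1*37278 = -66168/25 - 37278 = -998118/25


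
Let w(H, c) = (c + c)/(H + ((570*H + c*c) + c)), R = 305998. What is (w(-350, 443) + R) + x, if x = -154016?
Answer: 239979135/1579 ≈ 1.5198e+5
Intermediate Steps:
w(H, c) = 2*c/(c + c**2 + 571*H) (w(H, c) = (2*c)/(H + ((570*H + c**2) + c)) = (2*c)/(H + ((c**2 + 570*H) + c)) = (2*c)/(H + (c + c**2 + 570*H)) = (2*c)/(c + c**2 + 571*H) = 2*c/(c + c**2 + 571*H))
(w(-350, 443) + R) + x = (2*443/(443 + 443**2 + 571*(-350)) + 305998) - 154016 = (2*443/(443 + 196249 - 199850) + 305998) - 154016 = (2*443/(-3158) + 305998) - 154016 = (2*443*(-1/3158) + 305998) - 154016 = (-443/1579 + 305998) - 154016 = 483170399/1579 - 154016 = 239979135/1579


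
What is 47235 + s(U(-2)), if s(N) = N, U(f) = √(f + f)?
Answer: 47235 + 2*I ≈ 47235.0 + 2.0*I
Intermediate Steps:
U(f) = √2*√f (U(f) = √(2*f) = √2*√f)
47235 + s(U(-2)) = 47235 + √2*√(-2) = 47235 + √2*(I*√2) = 47235 + 2*I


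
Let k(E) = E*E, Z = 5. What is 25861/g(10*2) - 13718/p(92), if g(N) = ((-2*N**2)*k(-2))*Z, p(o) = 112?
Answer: -13899027/112000 ≈ -124.10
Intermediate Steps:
k(E) = E**2
g(N) = -40*N**2 (g(N) = (-2*N**2*(-2)**2)*5 = (-2*N**2*4)*5 = -8*N**2*5 = -40*N**2)
25861/g(10*2) - 13718/p(92) = 25861/((-40*(10*2)**2)) - 13718/112 = 25861/((-40*20**2)) - 13718*1/112 = 25861/((-40*400)) - 6859/56 = 25861/(-16000) - 6859/56 = 25861*(-1/16000) - 6859/56 = -25861/16000 - 6859/56 = -13899027/112000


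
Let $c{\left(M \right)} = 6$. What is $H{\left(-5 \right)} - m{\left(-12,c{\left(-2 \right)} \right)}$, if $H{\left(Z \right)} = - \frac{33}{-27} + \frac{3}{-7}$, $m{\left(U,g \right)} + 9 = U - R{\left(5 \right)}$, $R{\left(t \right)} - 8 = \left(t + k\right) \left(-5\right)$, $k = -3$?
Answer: $\frac{1247}{63} \approx 19.794$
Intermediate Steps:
$R{\left(t \right)} = 23 - 5 t$ ($R{\left(t \right)} = 8 + \left(t - 3\right) \left(-5\right) = 8 + \left(-3 + t\right) \left(-5\right) = 8 - \left(-15 + 5 t\right) = 23 - 5 t$)
$m{\left(U,g \right)} = -7 + U$ ($m{\left(U,g \right)} = -9 - \left(23 - 25 - U\right) = -9 + \left(U - \left(23 - 25\right)\right) = -9 + \left(U - -2\right) = -9 + \left(U + 2\right) = -9 + \left(2 + U\right) = -7 + U$)
$H{\left(Z \right)} = \frac{50}{63}$ ($H{\left(Z \right)} = \left(-33\right) \left(- \frac{1}{27}\right) + 3 \left(- \frac{1}{7}\right) = \frac{11}{9} - \frac{3}{7} = \frac{50}{63}$)
$H{\left(-5 \right)} - m{\left(-12,c{\left(-2 \right)} \right)} = \frac{50}{63} - \left(-7 - 12\right) = \frac{50}{63} - -19 = \frac{50}{63} + 19 = \frac{1247}{63}$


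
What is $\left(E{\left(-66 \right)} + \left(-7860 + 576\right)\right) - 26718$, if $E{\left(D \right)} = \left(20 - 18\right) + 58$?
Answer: $-33942$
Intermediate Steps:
$E{\left(D \right)} = 60$ ($E{\left(D \right)} = 2 + 58 = 60$)
$\left(E{\left(-66 \right)} + \left(-7860 + 576\right)\right) - 26718 = \left(60 + \left(-7860 + 576\right)\right) - 26718 = \left(60 - 7284\right) - 26718 = -7224 - 26718 = -33942$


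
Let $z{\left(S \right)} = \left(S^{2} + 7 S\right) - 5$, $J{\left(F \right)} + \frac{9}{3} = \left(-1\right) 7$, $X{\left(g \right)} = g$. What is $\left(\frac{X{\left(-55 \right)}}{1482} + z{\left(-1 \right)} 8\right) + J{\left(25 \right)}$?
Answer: $- \frac{145291}{1482} \approx -98.037$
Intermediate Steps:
$J{\left(F \right)} = -10$ ($J{\left(F \right)} = -3 - 7 = -10$)
$z{\left(S \right)} = -5 + S^{2} + 7 S$
$\left(\frac{X{\left(-55 \right)}}{1482} + z{\left(-1 \right)} 8\right) + J{\left(25 \right)} = \left(- \frac{55}{1482} + \left(-5 + \left(-1\right)^{2} + 7 \left(-1\right)\right) 8\right) - 10 = \left(\left(-55\right) \frac{1}{1482} + \left(-5 + 1 - 7\right) 8\right) - 10 = \left(- \frac{55}{1482} - 88\right) - 10 = - \frac{130471}{1482} - 10 = - \frac{145291}{1482}$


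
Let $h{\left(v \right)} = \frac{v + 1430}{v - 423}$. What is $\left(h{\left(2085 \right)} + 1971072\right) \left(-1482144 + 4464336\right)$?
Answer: $\frac{1628239643568728}{277} \approx 5.8781 \cdot 10^{12}$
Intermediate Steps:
$h{\left(v \right)} = \frac{1430 + v}{-423 + v}$
$\left(h{\left(2085 \right)} + 1971072\right) \left(-1482144 + 4464336\right) = \left(\frac{1430 + 2085}{-423 + 2085} + 1971072\right) \left(-1482144 + 4464336\right) = \left(\frac{1}{1662} \cdot 3515 + 1971072\right) 2982192 = \left(\frac{3515}{1662} + 1971072\right) 2982192 = \frac{3275925179}{1662} \cdot 2982192 = \frac{1628239643568728}{277}$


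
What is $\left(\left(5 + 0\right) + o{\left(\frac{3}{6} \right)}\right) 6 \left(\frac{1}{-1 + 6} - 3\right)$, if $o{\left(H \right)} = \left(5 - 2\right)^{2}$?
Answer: $- \frac{1176}{5} \approx -235.2$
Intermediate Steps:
$o{\left(H \right)} = 9$ ($o{\left(H \right)} = 3^{2} = 9$)
$\left(\left(5 + 0\right) + o{\left(\frac{3}{6} \right)}\right) 6 \left(\frac{1}{-1 + 6} - 3\right) = \left(\left(5 + 0\right) + 9\right) 6 \left(\frac{1}{-1 + 6} - 3\right) = \left(5 + 9\right) 6 \left(\frac{1}{5} - 3\right) = 14 \cdot 6 \left(\frac{1}{5} - 3\right) = 14 \cdot 6 \left(- \frac{14}{5}\right) = 14 \left(- \frac{84}{5}\right) = - \frac{1176}{5}$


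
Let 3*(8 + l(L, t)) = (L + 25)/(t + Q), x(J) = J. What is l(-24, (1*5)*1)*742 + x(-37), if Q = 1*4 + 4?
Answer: -232205/39 ≈ -5954.0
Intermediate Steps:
Q = 8 (Q = 4 + 4 = 8)
l(L, t) = -8 + (25 + L)/(3*(8 + t)) (l(L, t) = -8 + ((L + 25)/(t + 8))/3 = -8 + ((25 + L)/(8 + t))/3 = -8 + (25 + L)/(3*(8 + t)))
l(-24, (1*5)*1)*742 + x(-37) = ((-167 - 24 - 24*1*5)/(3*(8 + (1*5)*1)))*742 - 37 = ((-167 - 24 - 120)/(3*(8 + 5*1)))*742 - 37 = ((-167 - 24 - 24*5)/(3*(8 + 5)))*742 - 37 = ((⅓)*(-167 - 24 - 120)/13)*742 - 37 = ((⅓)*(1/13)*(-311))*742 - 37 = -311/39*742 - 37 = -230762/39 - 37 = -232205/39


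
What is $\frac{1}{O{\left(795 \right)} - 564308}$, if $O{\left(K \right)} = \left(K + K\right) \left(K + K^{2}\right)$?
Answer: $\frac{1}{1005619492} \approx 9.9441 \cdot 10^{-10}$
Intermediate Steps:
$O{\left(K \right)} = 2 K \left(K + K^{2}\right)$
$\frac{1}{O{\left(795 \right)} - 564308} = \frac{1}{2 \cdot 795^{2} \left(1 + 795\right) - 564308} = \frac{1}{2 \cdot 632025 \cdot 796 - 564308} = \frac{1}{1006183800 - 564308} = \frac{1}{1005619492}$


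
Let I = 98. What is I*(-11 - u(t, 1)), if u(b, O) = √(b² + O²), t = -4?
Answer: -1078 - 98*√17 ≈ -1482.1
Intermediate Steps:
u(b, O) = √(O² + b²)
I*(-11 - u(t, 1)) = 98*(-11 - √(1² + (-4)²)) = 98*(-11 - √(1 + 16)) = 98*(-11 - √17) = -1078 - 98*√17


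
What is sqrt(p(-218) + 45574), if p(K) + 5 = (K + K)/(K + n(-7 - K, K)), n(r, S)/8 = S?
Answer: sqrt(410123)/3 ≈ 213.47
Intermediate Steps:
n(r, S) = 8*S
p(K) = -43/9 (p(K) = -5 + (K + K)/(K + 8*K) = -5 + (2*K)/((9*K)) = -5 + (2*K)*(1/(9*K)) = -5 + 2/9 = -43/9)
sqrt(p(-218) + 45574) = sqrt(-43/9 + 45574) = sqrt(410123/9) = sqrt(410123)/3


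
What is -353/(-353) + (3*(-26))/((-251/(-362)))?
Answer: -27985/251 ≈ -111.49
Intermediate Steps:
-353/(-353) + (3*(-26))/((-251/(-362))) = -353*(-1/353) - 78/((-251*(-1/362))) = 1 - 78/251/362 = 1 - 78*362/251 = 1 - 28236/251 = -27985/251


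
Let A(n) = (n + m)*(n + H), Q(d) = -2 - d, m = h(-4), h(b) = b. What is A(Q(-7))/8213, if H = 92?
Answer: 97/8213 ≈ 0.011811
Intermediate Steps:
m = -4
A(n) = (-4 + n)*(92 + n) (A(n) = (n - 4)*(n + 92) = (-4 + n)*(92 + n))
A(Q(-7))/8213 = (-368 + (-2 - 1*(-7))**2 + 88*(-2 - 1*(-7)))/8213 = (-368 + (-2 + 7)**2 + 88*(-2 + 7))*(1/8213) = (-368 + 5**2 + 88*5)*(1/8213) = (-368 + 25 + 440)*(1/8213) = 97*(1/8213) = 97/8213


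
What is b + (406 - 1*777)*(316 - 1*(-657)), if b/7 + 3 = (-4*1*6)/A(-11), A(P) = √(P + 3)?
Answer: -361004 + 42*I*√2 ≈ -3.61e+5 + 59.397*I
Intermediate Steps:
A(P) = √(3 + P)
b = -21 + 42*I*√2 (b = -21 + 7*((-4*1*6)/(√(3 - 11))) = -21 + 7*((-4*6)/(√(-8))) = -21 + 7*(-24*(-I*√2/4)) = -21 + 7*(-(-6)*I*√2) = -21 + 7*(6*I*√2) = -21 + 42*I*√2 ≈ -21.0 + 59.397*I)
b + (406 - 1*777)*(316 - 1*(-657)) = (-21 + 42*I*√2) + (406 - 1*777)*(316 - 1*(-657)) = (-21 + 42*I*√2) + (406 - 777)*(316 + 657) = (-21 + 42*I*√2) - 371*973 = (-21 + 42*I*√2) - 360983 = -361004 + 42*I*√2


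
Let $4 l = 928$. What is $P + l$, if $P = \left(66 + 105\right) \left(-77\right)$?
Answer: $-12935$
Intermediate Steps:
$l = 232$ ($l = \frac{1}{4} \cdot 928 = 232$)
$P = -13167$ ($P = 171 \left(-77\right) = -13167$)
$P + l = -13167 + 232 = -12935$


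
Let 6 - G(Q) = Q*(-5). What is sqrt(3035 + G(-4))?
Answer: sqrt(3021) ≈ 54.964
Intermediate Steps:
G(Q) = 6 + 5*Q (G(Q) = 6 - Q*(-5) = 6 - (-5)*Q = 6 + 5*Q)
sqrt(3035 + G(-4)) = sqrt(3035 + (6 + 5*(-4))) = sqrt(3035 + (6 - 20)) = sqrt(3035 - 14) = sqrt(3021)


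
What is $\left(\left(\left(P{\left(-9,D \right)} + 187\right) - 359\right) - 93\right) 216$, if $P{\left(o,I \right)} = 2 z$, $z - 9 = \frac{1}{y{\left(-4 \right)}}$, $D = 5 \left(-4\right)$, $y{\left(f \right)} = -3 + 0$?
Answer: $-53496$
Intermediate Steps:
$y{\left(f \right)} = -3$
$D = -20$
$z = \frac{26}{3}$ ($z = 9 + \frac{1}{-3} = 9 - \frac{1}{3} = \frac{26}{3} \approx 8.6667$)
$P{\left(o,I \right)} = \frac{52}{3}$ ($P{\left(o,I \right)} = 2 \cdot \frac{26}{3} = \frac{52}{3}$)
$\left(\left(\left(P{\left(-9,D \right)} + 187\right) - 359\right) - 93\right) 216 = \left(\left(\left(\frac{52}{3} + 187\right) - 359\right) - 93\right) 216 = \left(\left(\frac{613}{3} - 359\right) - 93\right) 216 = \left(- \frac{464}{3} - 93\right) 216 = \left(- \frac{743}{3}\right) 216 = -53496$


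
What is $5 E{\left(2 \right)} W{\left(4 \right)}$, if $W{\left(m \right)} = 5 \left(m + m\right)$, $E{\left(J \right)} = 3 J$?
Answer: $1200$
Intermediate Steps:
$W{\left(m \right)} = 10 m$ ($W{\left(m \right)} = 5 \cdot 2 m = 10 m$)
$5 E{\left(2 \right)} W{\left(4 \right)} = 5 \cdot 3 \cdot 2 \cdot 10 \cdot 4 = 5 \cdot 6 \cdot 40 = 30 \cdot 40 = 1200$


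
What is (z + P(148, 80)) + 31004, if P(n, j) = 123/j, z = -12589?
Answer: 1473323/80 ≈ 18417.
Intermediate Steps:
(z + P(148, 80)) + 31004 = (-12589 + 123/80) + 31004 = -1006997/80 + 31004 = 1473323/80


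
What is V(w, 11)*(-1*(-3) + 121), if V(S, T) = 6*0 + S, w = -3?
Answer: -372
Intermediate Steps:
V(S, T) = S (V(S, T) = 0 + S = S)
V(w, 11)*(-1*(-3) + 121) = -3*(-1*(-3) + 121) = -3*(3 + 121) = -3*124 = -372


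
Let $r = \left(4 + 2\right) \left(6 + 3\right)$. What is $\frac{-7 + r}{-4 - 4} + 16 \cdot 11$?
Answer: $\frac{1361}{8} \approx 170.13$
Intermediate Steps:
$r = 54$ ($r = 6 \cdot 9 = 54$)
$\frac{-7 + r}{-4 - 4} + 16 \cdot 11 = \frac{-7 + 54}{-4 - 4} + 16 \cdot 11 = \frac{47}{-8} + 176 = 47 \left(- \frac{1}{8}\right) + 176 = - \frac{47}{8} + 176 = \frac{1361}{8}$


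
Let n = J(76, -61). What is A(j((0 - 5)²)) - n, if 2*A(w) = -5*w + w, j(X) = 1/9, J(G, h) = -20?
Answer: 178/9 ≈ 19.778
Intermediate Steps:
n = -20
j(X) = ⅑ (j(X) = 1*(⅑) = ⅑)
A(w) = -2*w (A(w) = (-5*w + w)/2 = (-4*w)/2 = -2*w)
A(j((0 - 5)²)) - n = -2*⅑ - 1*(-20) = -2/9 + 20 = 178/9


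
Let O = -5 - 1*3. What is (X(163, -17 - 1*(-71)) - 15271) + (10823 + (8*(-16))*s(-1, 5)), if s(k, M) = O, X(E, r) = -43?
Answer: -3467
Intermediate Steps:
O = -8 (O = -5 - 3 = -8)
s(k, M) = -8
(X(163, -17 - 1*(-71)) - 15271) + (10823 + (8*(-16))*s(-1, 5)) = (-43 - 15271) + (10823 + (8*(-16))*(-8)) = -15314 + (10823 - 128*(-8)) = -15314 + (10823 + 1024) = -15314 + 11847 = -3467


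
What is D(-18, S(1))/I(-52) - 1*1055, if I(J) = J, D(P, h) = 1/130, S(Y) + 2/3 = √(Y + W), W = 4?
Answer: -7131801/6760 ≈ -1055.0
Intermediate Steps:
S(Y) = -⅔ + √(4 + Y) (S(Y) = -⅔ + √(Y + 4) = -⅔ + √(4 + Y))
D(P, h) = 1/130
D(-18, S(1))/I(-52) - 1*1055 = (1/130)/(-52) - 1*1055 = (1/130)*(-1/52) - 1055 = -1/6760 - 1055 = -7131801/6760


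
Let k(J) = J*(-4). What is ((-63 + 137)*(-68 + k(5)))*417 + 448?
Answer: -2715056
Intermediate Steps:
k(J) = -4*J
((-63 + 137)*(-68 + k(5)))*417 + 448 = ((-63 + 137)*(-68 - 4*5))*417 + 448 = (74*(-68 - 20))*417 + 448 = (74*(-88))*417 + 448 = -6512*417 + 448 = -2715504 + 448 = -2715056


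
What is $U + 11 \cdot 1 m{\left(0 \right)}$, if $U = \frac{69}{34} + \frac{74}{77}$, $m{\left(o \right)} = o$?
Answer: $\frac{7829}{2618} \approx 2.9905$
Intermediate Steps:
$U = \frac{7829}{2618}$ ($U = 69 \cdot \frac{1}{34} + 74 \cdot \frac{1}{77} = \frac{69}{34} + \frac{74}{77} = \frac{7829}{2618} \approx 2.9905$)
$U + 11 \cdot 1 m{\left(0 \right)} = \frac{7829}{2618} + 11 \cdot 1 \cdot 0 = \frac{7829}{2618} + 11 \cdot 0 = \frac{7829}{2618} + 0 = \frac{7829}{2618}$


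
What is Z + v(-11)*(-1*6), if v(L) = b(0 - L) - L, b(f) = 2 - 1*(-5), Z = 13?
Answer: -95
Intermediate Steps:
b(f) = 7 (b(f) = 2 + 5 = 7)
v(L) = 7 - L
Z + v(-11)*(-1*6) = 13 + (7 - 1*(-11))*(-1*6) = 13 + (7 + 11)*(-6) = 13 + 18*(-6) = 13 - 108 = -95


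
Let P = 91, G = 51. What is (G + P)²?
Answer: 20164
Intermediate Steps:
(G + P)² = (51 + 91)² = 142² = 20164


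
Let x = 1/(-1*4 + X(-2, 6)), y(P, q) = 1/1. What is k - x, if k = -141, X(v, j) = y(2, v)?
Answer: -422/3 ≈ -140.67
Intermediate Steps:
y(P, q) = 1
X(v, j) = 1
x = -⅓ (x = 1/(-1*4 + 1) = 1/(-4 + 1) = 1/(-3) = -⅓ ≈ -0.33333)
k - x = -141 - 1*(-⅓) = -141 + ⅓ = -422/3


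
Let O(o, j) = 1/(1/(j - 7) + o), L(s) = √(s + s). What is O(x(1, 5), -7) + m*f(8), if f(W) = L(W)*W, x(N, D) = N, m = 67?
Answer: 27886/13 ≈ 2145.1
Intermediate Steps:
L(s) = √2*√s (L(s) = √(2*s) = √2*√s)
f(W) = √2*W^(3/2) (f(W) = (√2*√W)*W = √2*W^(3/2))
O(o, j) = 1/(o + 1/(-7 + j)) (O(o, j) = 1/(1/(-7 + j) + o) = 1/(o + 1/(-7 + j)))
O(x(1, 5), -7) + m*f(8) = (-7 - 7)/(1 - 7*1 - 7*1) + 67*(√2*8^(3/2)) = -14/(1 - 7 - 7) + 67*(√2*(16*√2)) = -14/(-13) + 67*32 = -1/13*(-14) + 2144 = 14/13 + 2144 = 27886/13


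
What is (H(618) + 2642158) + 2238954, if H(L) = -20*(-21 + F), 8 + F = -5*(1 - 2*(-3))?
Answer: 4882392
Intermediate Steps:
F = -43 (F = -8 - 5*(1 - 2*(-3)) = -8 - 5*(1 + 6) = -8 - 5*7 = -8 - 35 = -43)
H(L) = 1280 (H(L) = -20*(-21 - 43) = -20*(-64) = 1280)
(H(618) + 2642158) + 2238954 = (1280 + 2642158) + 2238954 = 2643438 + 2238954 = 4882392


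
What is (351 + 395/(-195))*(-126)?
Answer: -571620/13 ≈ -43971.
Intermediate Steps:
(351 + 395/(-195))*(-126) = (351 + 395*(-1/195))*(-126) = (351 - 79/39)*(-126) = (13610/39)*(-126) = -571620/13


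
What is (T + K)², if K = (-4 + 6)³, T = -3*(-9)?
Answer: 1225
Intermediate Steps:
T = 27
K = 8 (K = 2³ = 8)
(T + K)² = (27 + 8)² = 35² = 1225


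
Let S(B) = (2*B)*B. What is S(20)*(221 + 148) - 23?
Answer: 295177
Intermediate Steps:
S(B) = 2*B**2
S(20)*(221 + 148) - 23 = (2*20**2)*(221 + 148) - 23 = (2*400)*369 - 23 = 800*369 - 23 = 295200 - 23 = 295177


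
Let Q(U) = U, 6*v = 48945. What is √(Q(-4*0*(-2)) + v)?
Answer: √32630/2 ≈ 90.319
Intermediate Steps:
v = 16315/2 (v = (⅙)*48945 = 16315/2 ≈ 8157.5)
√(Q(-4*0*(-2)) + v) = √(-4*0*(-2) + 16315/2) = √(0*(-2) + 16315/2) = √(0 + 16315/2) = √(16315/2) = √32630/2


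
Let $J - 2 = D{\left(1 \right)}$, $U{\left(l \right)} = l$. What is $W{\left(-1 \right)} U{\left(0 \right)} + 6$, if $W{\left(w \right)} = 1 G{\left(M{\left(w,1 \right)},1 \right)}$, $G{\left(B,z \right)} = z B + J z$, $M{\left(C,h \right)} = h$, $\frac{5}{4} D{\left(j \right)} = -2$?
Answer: $6$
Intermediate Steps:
$D{\left(j \right)} = - \frac{8}{5}$ ($D{\left(j \right)} = \frac{4}{5} \left(-2\right) = - \frac{8}{5}$)
$J = \frac{2}{5}$ ($J = 2 - \frac{8}{5} = \frac{2}{5} \approx 0.4$)
$G{\left(B,z \right)} = \frac{2 z}{5} + B z$ ($G{\left(B,z \right)} = z B + \frac{2 z}{5} = B z + \frac{2 z}{5} = \frac{2 z}{5} + B z$)
$W{\left(w \right)} = \frac{7}{5}$ ($W{\left(w \right)} = 1 \cdot \frac{1}{5} \cdot 1 \left(2 + 5 \cdot 1\right) = 1 \cdot \frac{1}{5} \cdot 1 \left(2 + 5\right) = 1 \cdot \frac{1}{5} \cdot 1 \cdot 7 = 1 \cdot \frac{7}{5} = \frac{7}{5}$)
$W{\left(-1 \right)} U{\left(0 \right)} + 6 = \frac{7}{5} \cdot 0 + 6 = 0 + 6 = 6$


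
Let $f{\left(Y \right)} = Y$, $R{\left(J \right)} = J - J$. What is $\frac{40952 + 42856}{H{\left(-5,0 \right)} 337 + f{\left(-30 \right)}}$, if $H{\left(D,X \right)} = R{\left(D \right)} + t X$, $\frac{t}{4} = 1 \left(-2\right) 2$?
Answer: $- \frac{13968}{5} \approx -2793.6$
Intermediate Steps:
$R{\left(J \right)} = 0$
$t = -16$ ($t = 4 \cdot 1 \left(-2\right) 2 = 4 \left(\left(-2\right) 2\right) = 4 \left(-4\right) = -16$)
$H{\left(D,X \right)} = - 16 X$ ($H{\left(D,X \right)} = 0 - 16 X = - 16 X$)
$\frac{40952 + 42856}{H{\left(-5,0 \right)} 337 + f{\left(-30 \right)}} = \frac{40952 + 42856}{\left(-16\right) 0 \cdot 337 - 30} = \frac{83808}{0 \cdot 337 - 30} = \frac{83808}{0 - 30} = \frac{83808}{-30} = 83808 \left(- \frac{1}{30}\right) = - \frac{13968}{5}$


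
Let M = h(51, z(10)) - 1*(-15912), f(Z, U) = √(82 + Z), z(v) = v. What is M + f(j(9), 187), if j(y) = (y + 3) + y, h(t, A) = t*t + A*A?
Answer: 18613 + √103 ≈ 18623.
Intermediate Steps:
h(t, A) = A² + t² (h(t, A) = t² + A² = A² + t²)
j(y) = 3 + 2*y (j(y) = (3 + y) + y = 3 + 2*y)
M = 18613 (M = (10² + 51²) - 1*(-15912) = (100 + 2601) + 15912 = 2701 + 15912 = 18613)
M + f(j(9), 187) = 18613 + √(82 + (3 + 2*9)) = 18613 + √(82 + (3 + 18)) = 18613 + √(82 + 21) = 18613 + √103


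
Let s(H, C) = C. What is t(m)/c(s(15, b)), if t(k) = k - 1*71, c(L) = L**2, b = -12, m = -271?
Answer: -19/8 ≈ -2.3750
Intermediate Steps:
t(k) = -71 + k (t(k) = k - 71 = -71 + k)
t(m)/c(s(15, b)) = (-71 - 271)/((-12)**2) = -342/144 = -342*1/144 = -19/8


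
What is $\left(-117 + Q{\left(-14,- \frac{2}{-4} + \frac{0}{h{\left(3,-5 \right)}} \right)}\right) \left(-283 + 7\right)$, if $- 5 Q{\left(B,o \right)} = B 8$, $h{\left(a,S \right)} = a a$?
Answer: $\frac{130548}{5} \approx 26110.0$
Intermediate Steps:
$h{\left(a,S \right)} = a^{2}$
$Q{\left(B,o \right)} = - \frac{8 B}{5}$ ($Q{\left(B,o \right)} = - \frac{B 8}{5} = - \frac{8 B}{5}$)
$\left(-117 + Q{\left(-14,- \frac{2}{-4} + \frac{0}{h{\left(3,-5 \right)}} \right)}\right) \left(-283 + 7\right) = \left(-117 - - \frac{112}{5}\right) \left(-283 + 7\right) = \left(-117 + \frac{112}{5}\right) \left(-276\right) = \left(- \frac{473}{5}\right) \left(-276\right) = \frac{130548}{5}$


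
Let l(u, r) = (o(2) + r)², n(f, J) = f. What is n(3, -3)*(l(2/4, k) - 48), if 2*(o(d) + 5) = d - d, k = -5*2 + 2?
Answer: 363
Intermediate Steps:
k = -8 (k = -10 + 2 = -8)
o(d) = -5 (o(d) = -5 + (d - d)/2 = -5 + (½)*0 = -5 + 0 = -5)
l(u, r) = (-5 + r)²
n(3, -3)*(l(2/4, k) - 48) = 3*((-5 - 8)² - 48) = 3*((-13)² - 48) = 3*(169 - 48) = 3*121 = 363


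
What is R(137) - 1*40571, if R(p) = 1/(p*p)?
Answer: -761477098/18769 ≈ -40571.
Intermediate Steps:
R(p) = p⁻² (R(p) = 1/(p²) = p⁻²)
R(137) - 1*40571 = 137⁻² - 1*40571 = 1/18769 - 40571 = -761477098/18769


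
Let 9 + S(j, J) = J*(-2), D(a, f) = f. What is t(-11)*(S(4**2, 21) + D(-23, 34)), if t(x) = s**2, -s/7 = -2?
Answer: -3332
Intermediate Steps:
s = 14 (s = -7*(-2) = 14)
t(x) = 196 (t(x) = 14**2 = 196)
S(j, J) = -9 - 2*J (S(j, J) = -9 + J*(-2) = -9 - 2*J)
t(-11)*(S(4**2, 21) + D(-23, 34)) = 196*((-9 - 2*21) + 34) = 196*((-9 - 42) + 34) = 196*(-51 + 34) = 196*(-17) = -3332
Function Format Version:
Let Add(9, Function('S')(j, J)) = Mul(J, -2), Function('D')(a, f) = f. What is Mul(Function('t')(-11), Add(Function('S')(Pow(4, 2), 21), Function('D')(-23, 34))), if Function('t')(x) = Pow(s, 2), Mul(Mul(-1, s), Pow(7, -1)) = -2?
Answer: -3332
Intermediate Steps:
s = 14 (s = Mul(-7, -2) = 14)
Function('t')(x) = 196 (Function('t')(x) = Pow(14, 2) = 196)
Function('S')(j, J) = Add(-9, Mul(-2, J)) (Function('S')(j, J) = Add(-9, Mul(J, -2)) = Add(-9, Mul(-2, J)))
Mul(Function('t')(-11), Add(Function('S')(Pow(4, 2), 21), Function('D')(-23, 34))) = Mul(196, Add(Add(-9, Mul(-2, 21)), 34)) = Mul(196, Add(Add(-9, -42), 34)) = Mul(196, Add(-51, 34)) = Mul(196, -17) = -3332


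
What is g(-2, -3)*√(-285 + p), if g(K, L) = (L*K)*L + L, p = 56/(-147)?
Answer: -I*√125853 ≈ -354.76*I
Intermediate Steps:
p = -8/21 (p = 56*(-1/147) = -8/21 ≈ -0.38095)
g(K, L) = L + K*L² (g(K, L) = (K*L)*L + L = K*L² + L = L + K*L²)
g(-2, -3)*√(-285 + p) = (-3*(1 - 2*(-3)))*√(-285 - 8/21) = (-3*(1 + 6))*√(-5993/21) = (-3*7)*(I*√125853/21) = -I*√125853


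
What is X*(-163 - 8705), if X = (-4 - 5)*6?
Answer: 478872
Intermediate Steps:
X = -54 (X = -9*6 = -54)
X*(-163 - 8705) = -54*(-163 - 8705) = -54*(-8868) = 478872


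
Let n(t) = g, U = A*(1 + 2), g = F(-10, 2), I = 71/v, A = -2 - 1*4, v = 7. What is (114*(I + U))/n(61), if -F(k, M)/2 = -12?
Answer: -1045/28 ≈ -37.321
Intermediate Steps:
F(k, M) = 24 (F(k, M) = -2*(-12) = 24)
A = -6 (A = -2 - 4 = -6)
I = 71/7 ≈ 10.143
g = 24
U = -18 (U = -6*(1 + 2) = -6*3 = -18)
n(t) = 24
(114*(I + U))/n(61) = (114*(71/7 - 18))/24 = (114*(-55/7))*(1/24) = -6270/7*1/24 = -1045/28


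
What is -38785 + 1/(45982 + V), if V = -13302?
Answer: -1267493799/32680 ≈ -38785.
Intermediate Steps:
-38785 + 1/(45982 + V) = -38785 + 1/(45982 - 13302) = -38785 + 1/32680 = -1267493799/32680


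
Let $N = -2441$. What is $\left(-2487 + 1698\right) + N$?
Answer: $-3230$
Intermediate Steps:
$\left(-2487 + 1698\right) + N = \left(-2487 + 1698\right) - 2441 = -789 - 2441 = -3230$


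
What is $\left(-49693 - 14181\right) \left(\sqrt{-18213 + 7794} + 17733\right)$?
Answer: $-1132677642 - 63874 i \sqrt{10419} \approx -1.1327 \cdot 10^{9} - 6.5198 \cdot 10^{6} i$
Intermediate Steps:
$\left(-49693 - 14181\right) \left(\sqrt{-18213 + 7794} + 17733\right) = - 63874 \left(\sqrt{-10419} + 17733\right) = - 63874 \left(i \sqrt{10419} + 17733\right) = - 63874 \left(17733 + i \sqrt{10419}\right) = -1132677642 - 63874 i \sqrt{10419}$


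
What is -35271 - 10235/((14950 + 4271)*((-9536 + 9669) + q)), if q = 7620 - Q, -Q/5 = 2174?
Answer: -12625349092328/357952683 ≈ -35271.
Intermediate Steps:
Q = -10870 (Q = -5*2174 = -10870)
q = 18490 (q = 7620 - 1*(-10870) = 7620 + 10870 = 18490)
-35271 - 10235/((14950 + 4271)*((-9536 + 9669) + q)) = -35271 - 10235/((14950 + 4271)*((-9536 + 9669) + 18490)) = -35271 - 10235/(19221*(133 + 18490)) = -35271 - 10235/(19221*18623) = -35271 - 10235/357952683 = -12625349092328/357952683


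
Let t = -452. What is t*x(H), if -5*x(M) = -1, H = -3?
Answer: -452/5 ≈ -90.400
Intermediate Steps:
x(M) = 1/5 (x(M) = -1/5*(-1) = 1/5)
t*x(H) = -452*1/5 = -452/5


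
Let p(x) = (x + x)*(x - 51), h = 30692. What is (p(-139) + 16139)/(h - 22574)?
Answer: 6269/738 ≈ 8.4946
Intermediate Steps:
p(x) = 2*x*(-51 + x) (p(x) = (2*x)*(-51 + x) = 2*x*(-51 + x))
(p(-139) + 16139)/(h - 22574) = (2*(-139)*(-51 - 139) + 16139)/(30692 - 22574) = (2*(-139)*(-190) + 16139)/8118 = (52820 + 16139)*(1/8118) = 68959*(1/8118) = 6269/738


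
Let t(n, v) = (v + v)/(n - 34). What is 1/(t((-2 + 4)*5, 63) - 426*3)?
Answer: -4/5133 ≈ -0.00077927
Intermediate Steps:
t(n, v) = 2*v/(-34 + n) (t(n, v) = (2*v)/(-34 + n) = 2*v/(-34 + n))
1/(t((-2 + 4)*5, 63) - 426*3) = 1/(2*63/(-34 + (-2 + 4)*5) - 426*3) = 1/(2*63/(-34 + 2*5) - 1278) = 1/(2*63/(-34 + 10) - 1278) = 1/(2*63/(-24) - 1278) = 1/(2*63*(-1/24) - 1278) = 1/(-21/4 - 1278) = 1/(-5133/4) = -4/5133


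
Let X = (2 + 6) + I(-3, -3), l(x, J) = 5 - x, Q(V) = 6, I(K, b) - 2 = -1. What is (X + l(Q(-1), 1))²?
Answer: 64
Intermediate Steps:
I(K, b) = 1 (I(K, b) = 2 - 1 = 1)
X = 9 (X = (2 + 6) + 1 = 8 + 1 = 9)
(X + l(Q(-1), 1))² = (9 + (5 - 1*6))² = (9 + (5 - 6))² = (9 - 1)² = 8² = 64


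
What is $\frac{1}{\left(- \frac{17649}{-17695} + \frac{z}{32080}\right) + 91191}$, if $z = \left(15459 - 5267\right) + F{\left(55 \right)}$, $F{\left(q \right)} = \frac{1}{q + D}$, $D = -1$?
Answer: $\frac{6130680480}{559070946150707} \approx 1.0966 \cdot 10^{-5}$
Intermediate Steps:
$F{\left(q \right)} = \frac{1}{-1 + q}$ ($F{\left(q \right)} = \frac{1}{q - 1} = \frac{1}{-1 + q}$)
$z = \frac{550369}{54}$ ($z = \left(15459 - 5267\right) + \frac{1}{-1 + 55} = 10192 + \frac{1}{54} = \frac{550369}{54} \approx 10192.0$)
$\frac{1}{\left(- \frac{17649}{-17695} + \frac{z}{32080}\right) + 91191} = \frac{1}{\left(- \frac{17649}{-17695} + \frac{550369}{54 \cdot 32080}\right) + 91191} = \frac{1}{\left(\left(-17649\right) \left(- \frac{1}{17695}\right) + \frac{550369}{54} \cdot \frac{1}{32080}\right) + 91191} = \frac{1}{\left(\frac{17649}{17695} + \frac{550369}{1732320}\right) + 91191} = \frac{1}{\frac{8062499027}{6130680480} + 91191} = \frac{1}{\frac{559070946150707}{6130680480}} = \frac{6130680480}{559070946150707}$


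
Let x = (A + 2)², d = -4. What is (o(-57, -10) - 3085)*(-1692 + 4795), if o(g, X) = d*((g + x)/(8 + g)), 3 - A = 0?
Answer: -469462179/49 ≈ -9.5809e+6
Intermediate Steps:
A = 3 (A = 3 - 1*0 = 3 + 0 = 3)
x = 25 (x = (3 + 2)² = 5² = 25)
o(g, X) = -4*(25 + g)/(8 + g) (o(g, X) = -4*(g + 25)/(8 + g) = -4*(25 + g)/(8 + g))
(o(-57, -10) - 3085)*(-1692 + 4795) = (4*(-25 - 1*(-57))/(8 - 57) - 3085)*(-1692 + 4795) = (4*(-25 + 57)/(-49) - 3085)*3103 = (4*(-1/49)*32 - 3085)*3103 = (-128/49 - 3085)*3103 = -151293/49*3103 = -469462179/49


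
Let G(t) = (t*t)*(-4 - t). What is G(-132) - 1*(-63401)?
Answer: 2293673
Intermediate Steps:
G(t) = t**2*(-4 - t)
G(-132) - 1*(-63401) = (-132)**2*(-4 - 1*(-132)) - 1*(-63401) = 17424*(-4 + 132) + 63401 = 17424*128 + 63401 = 2230272 + 63401 = 2293673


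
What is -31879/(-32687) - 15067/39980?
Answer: 782027391/1306826260 ≈ 0.59842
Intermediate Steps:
-31879/(-32687) - 15067/39980 = -31879*(-1/32687) - 15067*1/39980 = 31879/32687 - 15067/39980 = 782027391/1306826260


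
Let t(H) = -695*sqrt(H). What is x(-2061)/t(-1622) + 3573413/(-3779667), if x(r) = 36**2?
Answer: -3573413/3779667 + 648*I*sqrt(1622)/563645 ≈ -0.94543 + 0.046301*I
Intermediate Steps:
x(r) = 1296
x(-2061)/t(-1622) + 3573413/(-3779667) = 1296/((-695*I*sqrt(1622))) + 3573413/(-3779667) = 1296/((-695*I*sqrt(1622))) + 3573413*(-1/3779667) = 1296/((-695*I*sqrt(1622))) - 3573413/3779667 = 1296*(I*sqrt(1622)/1127290) - 3573413/3779667 = 648*I*sqrt(1622)/563645 - 3573413/3779667 = -3573413/3779667 + 648*I*sqrt(1622)/563645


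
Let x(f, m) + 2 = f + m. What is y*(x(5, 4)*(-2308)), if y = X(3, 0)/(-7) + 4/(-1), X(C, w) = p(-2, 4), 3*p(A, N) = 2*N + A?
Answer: 69240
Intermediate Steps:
x(f, m) = -2 + f + m (x(f, m) = -2 + (f + m) = -2 + f + m)
p(A, N) = A/3 + 2*N/3 (p(A, N) = (2*N + A)/3 = (A + 2*N)/3 = A/3 + 2*N/3)
X(C, w) = 2 (X(C, w) = (⅓)*(-2) + (⅔)*4 = -⅔ + 8/3 = 2)
y = -30/7 (y = 2/(-7) + 4/(-1) = 2*(-⅐) + 4*(-1) = -2/7 - 4 = -30/7 ≈ -4.2857)
y*(x(5, 4)*(-2308)) = -30*(-2 + 5 + 4)*(-2308)/7 = -30*(-2308) = -30/7*(-16156) = 69240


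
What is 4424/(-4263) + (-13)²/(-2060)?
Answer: -1404841/1254540 ≈ -1.1198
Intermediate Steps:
4424/(-4263) + (-13)²/(-2060) = 4424*(-1/4263) + 169*(-1/2060) = -632/609 - 169/2060 = -1404841/1254540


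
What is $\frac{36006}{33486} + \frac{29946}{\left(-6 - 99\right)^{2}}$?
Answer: $\frac{11109031}{2930025} \approx 3.7914$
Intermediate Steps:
$\frac{36006}{33486} + \frac{29946}{\left(-6 - 99\right)^{2}} = 36006 \cdot \frac{1}{33486} + \frac{29946}{\left(-105\right)^{2}} = \frac{6001}{5581} + \frac{29946}{11025} = \frac{6001}{5581} + 29946 \cdot \frac{1}{11025} = \frac{6001}{5581} + \frac{1426}{525} = \frac{11109031}{2930025}$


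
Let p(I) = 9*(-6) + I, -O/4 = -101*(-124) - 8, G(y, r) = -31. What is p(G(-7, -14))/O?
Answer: 85/50064 ≈ 0.0016978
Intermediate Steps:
O = -50064 (O = -4*(-101*(-124) - 8) = -4*(12524 - 8) = -4*12516 = -50064)
p(I) = -54 + I
p(G(-7, -14))/O = (-54 - 31)/(-50064) = -85*(-1/50064) = 85/50064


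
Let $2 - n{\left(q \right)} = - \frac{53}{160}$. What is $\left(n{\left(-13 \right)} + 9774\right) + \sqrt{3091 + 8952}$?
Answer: $\frac{1564213}{160} + \sqrt{12043} \approx 9886.1$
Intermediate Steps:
$n{\left(q \right)} = \frac{373}{160}$ ($n{\left(q \right)} = 2 - - \frac{53}{160} = 2 + \frac{53}{160} = \frac{373}{160}$)
$\left(n{\left(-13 \right)} + 9774\right) + \sqrt{3091 + 8952} = \left(\frac{373}{160} + 9774\right) + \sqrt{3091 + 8952} = \frac{1564213}{160} + \sqrt{12043}$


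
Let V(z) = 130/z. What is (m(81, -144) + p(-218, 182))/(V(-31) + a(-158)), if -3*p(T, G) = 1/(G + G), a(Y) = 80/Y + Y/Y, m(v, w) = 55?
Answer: -147084491/9894612 ≈ -14.865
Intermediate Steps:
a(Y) = 1 + 80/Y (a(Y) = 80/Y + 1 = 1 + 80/Y)
p(T, G) = -1/(6*G) (p(T, G) = -1/(3*(G + G)) = -1/(2*G)/3 = -1/(6*G))
(m(81, -144) + p(-218, 182))/(V(-31) + a(-158)) = (55 - ⅙/182)/(130/(-31) + (80 - 158)/(-158)) = (55 - ⅙*1/182)/(130*(-1/31) - 1/158*(-78)) = (55 - 1/1092)/(-130/31 + 39/79) = 60059/(1092*(-9061/2449)) = (60059/1092)*(-2449/9061) = -147084491/9894612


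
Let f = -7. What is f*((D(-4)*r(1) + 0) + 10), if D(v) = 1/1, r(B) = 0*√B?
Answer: -70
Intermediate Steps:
r(B) = 0
D(v) = 1
f*((D(-4)*r(1) + 0) + 10) = -7*((1*0 + 0) + 10) = -7*((0 + 0) + 10) = -7*(0 + 10) = -7*10 = -70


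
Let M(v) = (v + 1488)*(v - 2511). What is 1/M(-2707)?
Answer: 1/6360742 ≈ 1.5721e-7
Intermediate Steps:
M(v) = (-2511 + v)*(1488 + v) (M(v) = (1488 + v)*(-2511 + v) = (-2511 + v)*(1488 + v))
1/M(-2707) = 1/(-3736368 + (-2707)**2 - 1023*(-2707)) = 1/(-3736368 + 7327849 + 2769261) = 1/6360742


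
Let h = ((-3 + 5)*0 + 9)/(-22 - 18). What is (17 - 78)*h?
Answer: 549/40 ≈ 13.725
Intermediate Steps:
h = -9/40 (h = (2*0 + 9)/(-40) = (0 + 9)*(-1/40) = 9*(-1/40) = -9/40 ≈ -0.22500)
(17 - 78)*h = (17 - 78)*(-9/40) = -61*(-9/40) = 549/40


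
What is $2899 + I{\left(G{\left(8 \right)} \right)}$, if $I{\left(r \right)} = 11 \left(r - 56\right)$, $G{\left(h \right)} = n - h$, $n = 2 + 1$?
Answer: $2228$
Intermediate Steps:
$n = 3$
$G{\left(h \right)} = 3 - h$
$I{\left(r \right)} = -616 + 11 r$ ($I{\left(r \right)} = 11 \left(-56 + r\right) = -616 + 11 r$)
$2899 + I{\left(G{\left(8 \right)} \right)} = 2899 - \left(616 - 11 \left(3 - 8\right)\right) = 2899 + \left(-616 + 11 \left(-5\right)\right) = 2899 - 671 = 2228$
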